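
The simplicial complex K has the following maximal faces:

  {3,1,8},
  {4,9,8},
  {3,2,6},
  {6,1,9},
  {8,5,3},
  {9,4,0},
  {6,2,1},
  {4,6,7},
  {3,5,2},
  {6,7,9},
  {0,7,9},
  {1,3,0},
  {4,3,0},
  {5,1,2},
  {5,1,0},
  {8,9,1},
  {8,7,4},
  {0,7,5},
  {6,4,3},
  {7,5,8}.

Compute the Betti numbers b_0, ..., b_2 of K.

b_0 = 1, b_1 = 1, b_2 = 0.

Order the vertices as 0 < 1 < 2 < 3 < 4 < 5 < 6 < 7 < 8 < 9. Listing each simplex with vertices in this order, K has dimension 2 with simplices:

  0-simplices (10): [0], [1], [2], [3], [4], [5], [6], [7], [8], [9]
  1-simplices (30): (30 of them)
  2-simplices (20): (20 of them)

Hence C_0 ≅ Z^10, C_1 ≅ Z^30, C_2 ≅ Z^20.

∂_1: C_1 → C_0 sends each edge [p,q] (with p < q) to q − p.
The 10×30 boundary matrix has rank 9 and Smith normal form diag(1,1,1,1,1,1,1,1,1).

∂_2: C_2 → C_1 acts by ∂[p,q,r] = [q,r] − [p,r] + [p,q]. For instance
  ∂[1,2,6] = [2,6] − [1,6] + [1,2],
  ∂[1,3,8] = [3,8] − [1,8] + [1,3].
As a 30×20 matrix over Z this has rank 20, with invariant factors (1,1,1,1,1,1,1,1,1,1,1,1,1,1,1,1,1,1,1,2).

From H_k ≅ ker(∂_k) / im(∂_{k+1}) we obtain:

  H_0: rank C_0 − rank ∂_1 = 10 − 9 = 1, and the invariant factors of ∂_1 are all 1, so H_0 = Z.
  H_1: rank ker ∂_1 − rank ∂_2 = (30 − 9) − 20 = 1, and ∂_2 has invariant factor 2 > 1, so H_1 = Z ⊕ Z/2.
  H_2: rank ker ∂_2 − rank ∂_3 = (20 − 20) − 0 = 0, and there is no ∂_3, so H_2 = 0.

As a check, the Euler characteristic is 10 − 30 + 20 = 0, which agrees with 1 − 1 + 0 = 0.
(K is a triangulation of the Klein bottle.)

Hence the Betti numbers are b_0 = 1, b_1 = 1, b_2 = 0.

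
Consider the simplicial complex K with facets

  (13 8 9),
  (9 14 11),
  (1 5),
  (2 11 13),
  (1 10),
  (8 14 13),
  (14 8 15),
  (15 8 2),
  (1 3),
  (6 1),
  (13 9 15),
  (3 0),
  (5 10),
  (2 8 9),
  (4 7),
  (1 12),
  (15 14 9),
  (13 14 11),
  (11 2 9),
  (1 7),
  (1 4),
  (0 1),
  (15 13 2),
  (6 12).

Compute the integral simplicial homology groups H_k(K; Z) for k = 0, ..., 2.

H_0 ≅ Z^2,  H_1 ≅ Z^4 ⊕ Z_2,  H_2 = 0.

Order the vertices as 0 < 1 < 2 < 3 < 4 < 5 < 6 < 7 < 8 < 9 < 10 < 11 < 12 < 13 < 14 < 15. Listing each simplex with vertices in this order, K has dimension 2 with simplices:

  0-simplices (16): [0], [1], [2], [3], [4], [5], [6], [7], [8], [9], [10], [11], [12], [13], [14], [15]
  1-simplices (30): (30 of them)
  2-simplices (12): [2,8,9], [2,8,15], [2,9,11], [2,11,13], [2,13,15], [8,9,13], [8,13,14], [8,14,15], [9,11,14], [9,13,15], [9,14,15], [11,13,14]

giving chain groups C_0 ≅ Z^16, C_1 ≅ Z^30, C_2 ≅ Z^12.

Boundary ∂_1: C_1 → C_0 sends each edge [p,q] (with p < q) to q − p. For instance
  ∂[8,15] = [15] − [8].
The 16×30 boundary matrix has rank 14 and Smith normal form diag(1,1,1,1,1,1,1,1,1,1,1,1,1,1).

Boundary ∂_2: C_2 → C_1 sends each 2-simplex [p,q,r] to [q,r] − [p,r] + [p,q]. For instance
  ∂[2,11,13] = [11,13] − [2,13] + [2,11],
  ∂[11,13,14] = [13,14] − [11,14] + [11,13].
The 30×12 boundary matrix has rank 12 and Smith normal form diag(1,1,1,1,1,1,1,1,1,1,1,2).

From H_k ≅ ker(∂_k) / im(∂_{k+1}) we obtain:

  H_0: rank C_0 − rank ∂_1 = 16 − 14 = 2, and the invariant factors of ∂_1 are all 1, so H_0 = Z^2.
  H_1: rank ker ∂_1 − rank ∂_2 = (30 − 14) − 12 = 4, and ∂_2 has invariant factor 2 > 1, so H_1 = Z^4 ⊕ Z_2.
  H_2: rank ker ∂_2 − rank ∂_3 = (12 − 12) − 0 = 0, and there is no ∂_3, so H_2 = 0.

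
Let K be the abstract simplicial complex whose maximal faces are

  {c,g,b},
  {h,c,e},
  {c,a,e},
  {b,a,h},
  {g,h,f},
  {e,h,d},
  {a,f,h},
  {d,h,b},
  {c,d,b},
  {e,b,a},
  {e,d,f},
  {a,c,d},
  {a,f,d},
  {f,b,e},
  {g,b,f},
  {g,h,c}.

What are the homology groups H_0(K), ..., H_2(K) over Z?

H_0 = Z,  H_1 = Z^2,  H_2 = Z.

Take the total order a < b < c < d < e < f < g < h on the vertex set. Then K (dimension 2) consists of the simplices:

  0-simplices (8): a, b, c, d, e, f, g, h
  1-simplices (24): ab, ac, ad, ae, af, ah, bc, bd, be, bf, bg, bh, cd, ce, cg, ch, de, df, dh, ef, eh, fg, fh, gh
  2-simplices (16): abe, abh, acd, ace, adf, afh, bcd, bcg, bdh, bef, bfg, ceh, cgh, def, deh, fgh

giving chain groups C_0 ≅ Z^8, C_1 ≅ Z^24, C_2 ≅ Z^16.

∂_1: C_1 → C_0 sends each edge [p,q] (with p < q) to q − p. For instance
  ∂cd = d − c.
As a 8×24 matrix over Z this has rank 7, with invariant factors (1,1,1,1,1,1,1).

Boundary ∂_2: C_2 → C_1 sends each 2-simplex [p,q,r] to [q,r] − [p,r] + [p,q]. For instance
  ∂abe = be − ae + ab,
  ∂fgh = gh − fh + fg.
As a 24×16 matrix over Z this has rank 15, with invariant factors (1,1,1,1,1,1,1,1,1,1,1,1,1,1,1).

Computing H_k = (kernel of ∂_k) / (image of ∂_{k+1}):

  H_0: rank C_0 − rank ∂_1 = 8 − 7 = 1, and the invariant factors of ∂_1 are all 1, so H_0 ≅ Z.
  H_1: rank ker ∂_1 − rank ∂_2 = (24 − 7) − 15 = 2, and the invariant factors of ∂_2 are all 1, so H_1 ≅ Z^2.
  H_2: rank ker ∂_2 − rank ∂_3 = (16 − 15) − 0 = 1, and there is no ∂_3, so H_2 ≅ Z.

(K is a triangulation of the torus T^2.)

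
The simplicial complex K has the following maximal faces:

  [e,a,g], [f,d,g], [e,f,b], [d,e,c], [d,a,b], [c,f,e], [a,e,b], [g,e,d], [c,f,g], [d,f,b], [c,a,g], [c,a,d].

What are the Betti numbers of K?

b_0 = 1, b_1 = 0, b_2 = 0.

We work with the vertex ordering a < b < c < d < e < f < g. The simplices of K, each written with vertices in increasing order, are:

  0-simplices (7): a, b, c, d, e, f, g
  1-simplices (18): ab, ac, ad, ae, ag, bd, be, bf, cd, ce, cf, cg, de, df, dg, ef, eg, fg
  2-simplices (12): abd, abe, acd, acg, aeg, bdf, bef, cde, cef, cfg, deg, dfg

Hence C_0 ≅ Z^7, C_1 ≅ Z^18, C_2 ≅ Z^12.

Boundary ∂_1: C_1 → C_0 maps an edge to its endpoints' difference, ∂[p,q] = q − p.
This gives a 7×18 integer matrix of rank 6; reducing to Smith normal form yields diagonal entries (1,1,1,1,1,1).

∂_2: C_2 → C_1 acts by ∂[p,q,r] = [q,r] − [p,r] + [p,q]. For instance
  ∂aeg = eg − ag + ae,
  ∂dfg = fg − dg + df.
As a 18×12 matrix over Z this has rank 12, with invariant factors (1,1,1,1,1,1,1,1,1,1,1,2).

Now H_k = ker ∂_k / im ∂_{k+1}, so:

  H_0: rank C_0 − rank ∂_1 = 7 − 6 = 1, and the invariant factors of ∂_1 are all 1, so H_0 = Z.
  H_1: rank ker ∂_1 − rank ∂_2 = (18 − 6) − 12 = 0, and ∂_2 has invariant factor 2 > 1, so H_1 = Z_2.
  H_2: rank ker ∂_2 − rank ∂_3 = (12 − 12) − 0 = 0, and there is no ∂_3, so H_2 = 0.

As a check, the Euler characteristic is 7 − 18 + 12 = 1, which agrees with 1 − 0 + 0 = 1.

Hence the Betti numbers are b_0 = 1, b_1 = 0, b_2 = 0.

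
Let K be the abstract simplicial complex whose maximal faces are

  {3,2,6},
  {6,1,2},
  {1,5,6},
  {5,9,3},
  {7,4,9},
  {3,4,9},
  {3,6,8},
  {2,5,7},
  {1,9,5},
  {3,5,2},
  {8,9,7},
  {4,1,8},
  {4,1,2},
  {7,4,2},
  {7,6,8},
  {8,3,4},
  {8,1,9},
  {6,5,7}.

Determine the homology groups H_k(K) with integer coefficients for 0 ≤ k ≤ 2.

We work with the vertex ordering 1 < 2 < 3 < 4 < 5 < 6 < 7 < 8 < 9. The simplices of K, each written with vertices in increasing order, are:

  0-simplices (9): [1], [2], [3], [4], [5], [6], [7], [8], [9]
  1-simplices (27): (27 of them)
  2-simplices (18): [1,2,4], [1,2,6], [1,4,8], [1,5,6], [1,5,9], [1,8,9], [2,3,5], [2,3,6], [2,4,7], [2,5,7], [3,4,8], [3,4,9], [3,5,9], [3,6,8], [4,7,9], [5,6,7], [6,7,8], [7,8,9]

so the chain groups are C_0 ≅ Z^9, C_1 ≅ Z^27, C_2 ≅ Z^18.

∂_1: C_1 → C_0 is given by ∂[p,q] = [q] − [p]. For instance
  ∂[4,9] = [9] − [4].
As a 9×27 matrix over Z this has rank 8, with invariant factors (1,1,1,1,1,1,1,1).

Boundary ∂_2: C_2 → C_1 maps a triangle to the signed sum of its edges. For instance
  ∂[2,3,6] = [3,6] − [2,6] + [2,3],
  ∂[2,5,7] = [5,7] − [2,7] + [2,5].
The resulting 27×18 matrix has rank 18, and its Smith normal form has invariant factors (1,1,1,1,1,1,1,1,1,1,1,1,1,1,1,1,1,2).

Now H_k = ker ∂_k / im ∂_{k+1}, so:

  H_0: rank C_0 − rank ∂_1 = 9 − 8 = 1, and the invariant factors of ∂_1 are all 1, so H_0 ≅ Z.
  H_1: rank ker ∂_1 − rank ∂_2 = (27 − 8) − 18 = 1, and ∂_2 has invariant factor 2 > 1, so H_1 ≅ Z ⊕ Z/2Z.
  H_2: rank ker ∂_2 − rank ∂_3 = (18 − 18) − 0 = 0, and there is no ∂_3, so H_2 ≅ 0.

H_0 ≅ Z,  H_1 ≅ Z ⊕ Z/2Z,  H_2 = 0.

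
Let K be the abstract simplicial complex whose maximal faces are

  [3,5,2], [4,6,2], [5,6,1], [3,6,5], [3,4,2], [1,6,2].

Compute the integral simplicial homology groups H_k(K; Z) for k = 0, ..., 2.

Fix the vertex order 1 < 2 < 3 < 4 < 5 < 6 and write every simplex with vertices in increasing order. Then dim K = 2 and the simplices of K are:

  0-simplices (6): [1], [2], [3], [4], [5], [6]
  1-simplices (12): [1,2], [1,5], [1,6], [2,3], [2,4], [2,5], [2,6], [3,4], [3,5], [3,6], [4,6], [5,6]
  2-simplices (6): [1,2,6], [1,5,6], [2,3,4], [2,3,5], [2,4,6], [3,5,6]

Hence C_0 ≅ Z^6, C_1 ≅ Z^12, C_2 ≅ Z^6.

The boundary map ∂_1: C_1 → C_0 maps an edge to its endpoints' difference, ∂[p,q] = q − p. For instance
  ∂[2,6] = [6] − [2].
This gives a 6×12 integer matrix of rank 5; reducing to Smith normal form yields diagonal entries (1,1,1,1,1).

∂_2: C_2 → C_1 acts by ∂[p,q,r] = [q,r] − [p,r] + [p,q]. For instance
  ∂[1,5,6] = [5,6] − [1,6] + [1,5],
  ∂[2,3,5] = [3,5] − [2,5] + [2,3].
As a 12×6 matrix over Z this has rank 6, with invariant factors (1,1,1,1,1,1).

Reading off H_k = ker ∂_k / im ∂_{k+1}:

  H_0: rank C_0 − rank ∂_1 = 6 − 5 = 1, and the invariant factors of ∂_1 are all 1, so H_0 ≅ Z.
  H_1: rank ker ∂_1 − rank ∂_2 = (12 − 5) − 6 = 1, and the invariant factors of ∂_2 are all 1, so H_1 ≅ Z.
  H_2: rank ker ∂_2 − rank ∂_3 = (6 − 6) − 0 = 0, and there is no ∂_3, so H_2 ≅ 0.

H_0 = Z,  H_1 = Z,  H_2 = 0.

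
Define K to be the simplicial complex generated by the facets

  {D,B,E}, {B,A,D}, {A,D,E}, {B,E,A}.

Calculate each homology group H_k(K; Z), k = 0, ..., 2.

H_0 ≅ Z,  H_1 = 0,  H_2 ≅ Z.

Fix the vertex order A < B < D < E and write every simplex with vertices in increasing order. Then dim K = 2 and the simplices of K are:

  0-simplices (4): A, B, D, E
  1-simplices (6): AB, AD, AE, BD, BE, DE
  2-simplices (4): ABD, ABE, ADE, BDE

giving chain groups C_0 ≅ Z^4, C_1 ≅ Z^6, C_2 ≅ Z^4.

Boundary ∂_1: C_1 → C_0 maps an edge to its endpoints' difference, ∂[p,q] = q − p.
The 4×6 boundary matrix has rank 3 and Smith normal form diag(1,1,1).

Boundary ∂_2: C_2 → C_1 acts by ∂[p,q,r] = [q,r] − [p,r] + [p,q]. For instance
  ∂BDE = DE − BE + BD,
  ∂ADE = DE − AE + AD.
This gives a 6×4 integer matrix of rank 3; reducing to Smith normal form yields diagonal entries (1,1,1).

Reading off H_k = ker ∂_k / im ∂_{k+1}:

  H_0: rank C_0 − rank ∂_1 = 4 − 3 = 1, and the invariant factors of ∂_1 are all 1, so H_0 ≅ Z.
  H_1: rank ker ∂_1 − rank ∂_2 = (6 − 3) − 3 = 0, and the invariant factors of ∂_2 are all 1, so H_1 ≅ 0.
  H_2: rank ker ∂_2 − rank ∂_3 = (4 − 3) − 0 = 1, and there is no ∂_3, so H_2 ≅ Z.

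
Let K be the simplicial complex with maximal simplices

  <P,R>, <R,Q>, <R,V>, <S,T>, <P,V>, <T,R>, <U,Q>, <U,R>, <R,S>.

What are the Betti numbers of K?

b_0 = 1, b_1 = 3.

Fix the vertex order P < Q < R < S < T < U < V and write every simplex with vertices in increasing order. Then dim K = 1 and the simplices of K are:

  0-simplices (7): P, Q, R, S, T, U, V
  1-simplices (9): PR, PV, QR, QU, RS, RT, RU, RV, ST

so the chain groups are C_0 ≅ Z^7, C_1 ≅ Z^9.

Boundary ∂_1: C_1 → C_0 sends each edge [p,q] (with p < q) to q − p. For instance
  ∂RV = V − R.
The resulting 7×9 matrix has rank 6, and its Smith normal form has invariant factors (1,1,1,1,1,1).

Reading off H_k = ker ∂_k / im ∂_{k+1}:

  H_0: rank C_0 − rank ∂_1 = 7 − 6 = 1, and the invariant factors of ∂_1 are all 1, so H_0 = Z.
  H_1: rank ker ∂_1 − rank ∂_2 = (9 − 6) − 0 = 3, and there is no ∂_2, so H_1 = Z^3.

As a check, the Euler characteristic is 7 − 9 = -2, which agrees with 1 − 3 = -2.
(K is a triangulation of a wedge of 3 circles.)

Hence the Betti numbers are b_0 = 1, b_1 = 3.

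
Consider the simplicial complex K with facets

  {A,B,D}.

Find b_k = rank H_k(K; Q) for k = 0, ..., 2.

Fix the vertex order A < B < D and write every simplex with vertices in increasing order. Then dim K = 2 and the simplices of K are:

  0-simplices (3): A, B, D
  1-simplices (3): AB, AD, BD
  2-simplices (1): ABD

Hence C_0 ≅ Z^3, C_1 ≅ Z^3, C_2 ≅ Z^1.

∂_1: C_1 → C_0 sends each edge [p,q] (with p < q) to q − p. For instance
  ∂AD = D − A.
As a 3×3 matrix over Z this has rank 2, with invariant factors (1,1).

The boundary map ∂_2: C_2 → C_1 sends each 2-simplex [p,q,r] to [q,r] − [p,r] + [p,q]. For instance
  ∂ABD = BD − AD + AB.
The 3×1 boundary matrix has rank 1 and Smith normal form diag(1).

From H_k ≅ ker(∂_k) / im(∂_{k+1}) we obtain:

  H_0: rank C_0 − rank ∂_1 = 3 − 2 = 1, and the invariant factors of ∂_1 are all 1, so H_0 ≅ Z.
  H_1: rank ker ∂_1 − rank ∂_2 = (3 − 2) − 1 = 0, and the invariant factors of ∂_2 are all 1, so H_1 ≅ 0.
  H_2: rank ker ∂_2 − rank ∂_3 = (1 − 1) − 0 = 0, and there is no ∂_3, so H_2 ≅ 0.

Hence the Betti numbers are b_0 = 1, b_1 = 0, b_2 = 0.

b_0 = 1, b_1 = 0, b_2 = 0.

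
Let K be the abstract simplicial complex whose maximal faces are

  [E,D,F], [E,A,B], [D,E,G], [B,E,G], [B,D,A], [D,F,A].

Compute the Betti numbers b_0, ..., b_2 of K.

b_0 = 1, b_1 = 1, b_2 = 0.

We work with the vertex ordering A < B < D < E < F < G. The simplices of K, each written with vertices in increasing order, are:

  0-simplices (6): A, B, D, E, F, G
  1-simplices (12): AB, AD, AE, AF, BD, BE, BG, DE, DF, DG, EF, EG
  2-simplices (6): ABD, ABE, ADF, BEG, DEF, DEG

so the chain groups are C_0 ≅ Z^6, C_1 ≅ Z^12, C_2 ≅ Z^6.

Boundary ∂_1: C_1 → C_0 maps an edge to its endpoints' difference, ∂[p,q] = q − p. For instance
  ∂AD = D − A.
As a 6×12 matrix over Z this has rank 5, with invariant factors (1,1,1,1,1).

Boundary ∂_2: C_2 → C_1 sends each 2-simplex [p,q,r] to [q,r] − [p,r] + [p,q]. For instance
  ∂ABD = BD − AD + AB,
  ∂DEG = EG − DG + DE.
As a 12×6 matrix over Z this has rank 6, with invariant factors (1,1,1,1,1,1).

From H_k ≅ ker(∂_k) / im(∂_{k+1}) we obtain:

  H_0: rank C_0 − rank ∂_1 = 6 − 5 = 1, and the invariant factors of ∂_1 are all 1, so H_0 = Z.
  H_1: rank ker ∂_1 − rank ∂_2 = (12 − 5) − 6 = 1, and the invariant factors of ∂_2 are all 1, so H_1 = Z.
  H_2: rank ker ∂_2 − rank ∂_3 = (6 − 6) − 0 = 0, and there is no ∂_3, so H_2 = 0.

As a check, the Euler characteristic is 6 − 12 + 6 = 0, which agrees with 1 − 1 + 0 = 0.

Hence the Betti numbers are b_0 = 1, b_1 = 1, b_2 = 0.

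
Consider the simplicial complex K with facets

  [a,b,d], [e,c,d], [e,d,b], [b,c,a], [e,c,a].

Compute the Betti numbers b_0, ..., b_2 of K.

K has 5 vertices, 10 edges, 5 triangles.
rank ∂_0 = 0, rank ∂_1 = 4 ⇒ b_0 = 5 − 0 − 4 = 1; all invariant factors of ∂_1 are 1 so no torsion. So H_0 ≅ Z.
rank ∂_1 = 4, rank ∂_2 = 5 ⇒ b_1 = 10 − 4 − 5 = 1; all invariant factors of ∂_2 are 1 so no torsion. So H_1 ≅ Z.
rank ∂_2 = 5, rank ∂_3 = 0 ⇒ b_2 = 5 − 5 − 0 = 0. So H_2 ≅ 0.

b_0 = 1, b_1 = 1, b_2 = 0.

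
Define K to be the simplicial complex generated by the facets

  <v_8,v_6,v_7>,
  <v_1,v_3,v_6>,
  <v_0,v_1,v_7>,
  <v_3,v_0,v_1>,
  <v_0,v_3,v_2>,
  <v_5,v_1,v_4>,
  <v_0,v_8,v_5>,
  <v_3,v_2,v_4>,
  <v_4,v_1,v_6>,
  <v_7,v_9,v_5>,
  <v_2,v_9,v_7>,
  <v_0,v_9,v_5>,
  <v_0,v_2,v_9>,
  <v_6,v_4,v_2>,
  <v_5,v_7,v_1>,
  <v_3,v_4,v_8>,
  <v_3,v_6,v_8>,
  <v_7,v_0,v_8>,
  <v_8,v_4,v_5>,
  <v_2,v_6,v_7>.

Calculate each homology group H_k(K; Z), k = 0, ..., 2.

Fix the vertex order v_0 < v_1 < v_2 < v_3 < v_4 < v_5 < v_6 < v_7 < v_8 < v_9 and write every simplex with vertices in increasing order. Then dim K = 2 and the simplices of K are:

  0-simplices (10): [v_0], [v_1], [v_2], [v_3], [v_4], [v_5], [v_6], [v_7], [v_8], [v_9]
  1-simplices (30): (30 of them)
  2-simplices (20): (20 of them)

Hence C_0 ≅ Z^10, C_1 ≅ Z^30, C_2 ≅ Z^20.

Boundary ∂_1: C_1 → C_0 is given by ∂[p,q] = [q] − [p].
This gives a 10×30 integer matrix of rank 9; reducing to Smith normal form yields diagonal entries (1,1,1,1,1,1,1,1,1).

∂_2: C_2 → C_1 acts by ∂[p,q,r] = [q,r] − [p,r] + [p,q]. For instance
  ∂[v_0,v_2,v_9] = [v_2,v_9] − [v_0,v_9] + [v_0,v_2],
  ∂[v_0,v_1,v_3] = [v_1,v_3] − [v_0,v_3] + [v_0,v_1].
The 30×20 boundary matrix has rank 20 and Smith normal form diag(1,1,1,1,1,1,1,1,1,1,1,1,1,1,1,1,1,1,1,2).

Computing H_k = (kernel of ∂_k) / (image of ∂_{k+1}):

  H_0: rank C_0 − rank ∂_1 = 10 − 9 = 1, and the invariant factors of ∂_1 are all 1, so H_0 ≅ Z.
  H_1: rank ker ∂_1 − rank ∂_2 = (30 − 9) − 20 = 1, and ∂_2 has invariant factor 2 > 1, so H_1 ≅ Z ⊕ Z/2Z.
  H_2: rank ker ∂_2 − rank ∂_3 = (20 − 20) − 0 = 0, and there is no ∂_3, so H_2 ≅ 0.

(K is a triangulation of the Klein bottle.)

H_0 = Z,  H_1 = Z ⊕ Z/2Z,  H_2 = 0.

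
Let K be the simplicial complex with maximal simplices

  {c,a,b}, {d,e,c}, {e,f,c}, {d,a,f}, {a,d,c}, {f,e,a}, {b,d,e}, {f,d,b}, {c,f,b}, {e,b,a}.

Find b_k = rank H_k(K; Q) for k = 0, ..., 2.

We work with the vertex ordering a < b < c < d < e < f. The simplices of K, each written with vertices in increasing order, are:

  0-simplices (6): a, b, c, d, e, f
  1-simplices (15): ab, ac, ad, ae, af, bc, bd, be, bf, cd, ce, cf, de, df, ef
  2-simplices (10): abc, abe, acd, adf, aef, bcf, bde, bdf, cde, cef

giving chain groups C_0 ≅ Z^6, C_1 ≅ Z^15, C_2 ≅ Z^10.

∂_1: C_1 → C_0 maps an edge to its endpoints' difference, ∂[p,q] = q − p. For instance
  ∂cf = f − c.
As a 6×15 matrix over Z this has rank 5, with invariant factors (1,1,1,1,1).

Boundary ∂_2: C_2 → C_1 acts by ∂[p,q,r] = [q,r] − [p,r] + [p,q]. For instance
  ∂abe = be − ae + ab,
  ∂bcf = cf − bf + bc.
As a 15×10 matrix over Z this has rank 10, with invariant factors (1,1,1,1,1,1,1,1,1,2).

Reading off H_k = ker ∂_k / im ∂_{k+1}:

  H_0: rank C_0 − rank ∂_1 = 6 − 5 = 1, and the invariant factors of ∂_1 are all 1, so H_0 ≅ Z.
  H_1: rank ker ∂_1 − rank ∂_2 = (15 − 5) − 10 = 0, and ∂_2 has invariant factor 2 > 1, so H_1 ≅ Z/2.
  H_2: rank ker ∂_2 − rank ∂_3 = (10 − 10) − 0 = 0, and there is no ∂_3, so H_2 ≅ 0.

(K is a triangulation of the real projective plane RP^2.)

Hence the Betti numbers are b_0 = 1, b_1 = 0, b_2 = 0.

b_0 = 1, b_1 = 0, b_2 = 0.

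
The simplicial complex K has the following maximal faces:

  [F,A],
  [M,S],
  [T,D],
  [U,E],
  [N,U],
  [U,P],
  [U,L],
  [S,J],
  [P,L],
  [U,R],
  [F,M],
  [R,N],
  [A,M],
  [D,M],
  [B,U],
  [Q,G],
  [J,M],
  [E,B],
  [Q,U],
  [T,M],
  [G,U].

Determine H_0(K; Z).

K has 16 vertices, 21 edges.
rank ∂_0 = 0, rank ∂_1 = 14 ⇒ b_0 = 16 − 0 − 14 = 2; all invariant factors of ∂_1 are 1 so no torsion. So H_0 ≅ Z^2.

H_0 = Z^2.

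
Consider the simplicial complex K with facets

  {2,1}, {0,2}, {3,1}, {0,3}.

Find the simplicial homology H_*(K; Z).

H_0 ≅ Z,  H_1 ≅ Z.

Order the vertices as 0 < 1 < 2 < 3. Listing each simplex with vertices in this order, K has dimension 1 with simplices:

  0-simplices (4): [0], [1], [2], [3]
  1-simplices (4): [0,2], [0,3], [1,2], [1,3]

Hence C_0 ≅ Z^4, C_1 ≅ Z^4.

∂_1: C_1 → C_0 is given by ∂[p,q] = [q] − [p]. For instance
  ∂[0,2] = [2] − [0].
This gives a 4×4 integer matrix of rank 3; reducing to Smith normal form yields diagonal entries (1,1,1).

From H_k ≅ ker(∂_k) / im(∂_{k+1}) we obtain:

  H_0: rank C_0 − rank ∂_1 = 4 − 3 = 1, and the invariant factors of ∂_1 are all 1, so H_0 = Z.
  H_1: rank ker ∂_1 − rank ∂_2 = (4 − 3) − 0 = 1, and there is no ∂_2, so H_1 = Z.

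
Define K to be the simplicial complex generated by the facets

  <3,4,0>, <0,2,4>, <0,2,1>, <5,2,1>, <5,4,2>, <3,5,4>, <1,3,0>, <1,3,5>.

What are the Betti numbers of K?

Take the total order 0 < 1 < 2 < 3 < 4 < 5 on the vertex set. Then K (dimension 2) consists of the simplices:

  0-simplices (6): [0], [1], [2], [3], [4], [5]
  1-simplices (12): [0,1], [0,2], [0,3], [0,4], [1,2], [1,3], [1,5], [2,4], [2,5], [3,4], [3,5], [4,5]
  2-simplices (8): [0,1,2], [0,1,3], [0,2,4], [0,3,4], [1,2,5], [1,3,5], [2,4,5], [3,4,5]

Hence C_0 ≅ Z^6, C_1 ≅ Z^12, C_2 ≅ Z^8.

The boundary map ∂_1: C_1 → C_0 maps an edge to its endpoints' difference, ∂[p,q] = q − p. For instance
  ∂[2,4] = [4] − [2].
The 6×12 boundary matrix has rank 5 and Smith normal form diag(1,1,1,1,1).

Boundary ∂_2: C_2 → C_1 maps a triangle to the signed sum of its edges. For instance
  ∂[1,3,5] = [3,5] − [1,5] + [1,3],
  ∂[0,3,4] = [3,4] − [0,4] + [0,3].
This gives a 12×8 integer matrix of rank 7; reducing to Smith normal form yields diagonal entries (1,1,1,1,1,1,1).

Now H_k = ker ∂_k / im ∂_{k+1}, so:

  H_0: rank C_0 − rank ∂_1 = 6 − 5 = 1, and the invariant factors of ∂_1 are all 1, so H_0 = Z.
  H_1: rank ker ∂_1 − rank ∂_2 = (12 − 5) − 7 = 0, and the invariant factors of ∂_2 are all 1, so H_1 = 0.
  H_2: rank ker ∂_2 − rank ∂_3 = (8 − 7) − 0 = 1, and there is no ∂_3, so H_2 = Z.

As a check, the Euler characteristic is 6 − 12 + 8 = 2, which agrees with 1 − 0 + 1 = 2.

Hence the Betti numbers are b_0 = 1, b_1 = 0, b_2 = 1.

b_0 = 1, b_1 = 0, b_2 = 1.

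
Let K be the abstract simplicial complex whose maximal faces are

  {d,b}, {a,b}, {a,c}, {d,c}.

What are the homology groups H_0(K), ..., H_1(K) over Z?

Order the vertices as a < b < c < d. Listing each simplex with vertices in this order, K has dimension 1 with simplices:

  0-simplices (4): a, b, c, d
  1-simplices (4): ab, ac, bd, cd

Hence C_0 ≅ Z^4, C_1 ≅ Z^4.

∂_1: C_1 → C_0 sends each edge [p,q] (with p < q) to q − p.
As a 4×4 matrix over Z this has rank 3, with invariant factors (1,1,1).

Computing H_k = (kernel of ∂_k) / (image of ∂_{k+1}):

  H_0: rank C_0 − rank ∂_1 = 4 − 3 = 1, and the invariant factors of ∂_1 are all 1, so H_0 = Z.
  H_1: rank ker ∂_1 − rank ∂_2 = (4 − 3) − 0 = 1, and there is no ∂_2, so H_1 = Z.

As a check, the Euler characteristic is 4 − 4 = 0, which agrees with 1 − 1 = 0.

H_0 ≅ Z,  H_1 ≅ Z.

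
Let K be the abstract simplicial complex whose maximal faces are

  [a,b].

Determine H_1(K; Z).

H_1 = 0.

Order the vertices as a < b. Listing each simplex with vertices in this order, K has dimension 1 with simplices:

  0-simplices (2): a, b
  1-simplices (1): ab

so the chain groups are C_0 ≅ Z^2, C_1 ≅ Z^1.

The boundary map ∂_1: C_1 → C_0 maps an edge to its endpoints' difference, ∂[p,q] = q − p.
This gives a 2×1 integer matrix of rank 1; reducing to Smith normal form yields diagonal entries (1).

From H_k ≅ ker(∂_k) / im(∂_{k+1}) we obtain:

  H_1: rank ker ∂_1 − rank ∂_2 = (1 − 1) − 0 = 0, and there is no ∂_2, so H_1 ≅ 0.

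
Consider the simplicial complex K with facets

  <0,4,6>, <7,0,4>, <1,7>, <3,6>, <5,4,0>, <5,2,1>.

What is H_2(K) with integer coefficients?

H_2 = 0.

We work with the vertex ordering 0 < 1 < 2 < 3 < 4 < 5 < 6 < 7. The simplices of K, each written with vertices in increasing order, are:

  0-simplices (8): [0], [1], [2], [3], [4], [5], [6], [7]
  1-simplices (12): [0,4], [0,5], [0,6], [0,7], [1,2], [1,5], [1,7], [2,5], [3,6], [4,5], [4,6], [4,7]
  2-simplices (4): [0,4,5], [0,4,6], [0,4,7], [1,2,5]

so the chain groups are C_0 ≅ Z^8, C_1 ≅ Z^12, C_2 ≅ Z^4.

Boundary ∂_1: C_1 → C_0 sends each edge [p,q] (with p < q) to q − p. For instance
  ∂[4,7] = [7] − [4].
As a 8×12 matrix over Z this has rank 7, with invariant factors (1,1,1,1,1,1,1).

Boundary ∂_2: C_2 → C_1 maps a triangle to the signed sum of its edges. For instance
  ∂[0,4,5] = [4,5] − [0,5] + [0,4],
  ∂[1,2,5] = [2,5] − [1,5] + [1,2].
The resulting 12×4 matrix has rank 4, and its Smith normal form has invariant factors (1,1,1,1).

Computing H_k = (kernel of ∂_k) / (image of ∂_{k+1}):

  H_2: rank ker ∂_2 − rank ∂_3 = (4 − 4) − 0 = 0, and there is no ∂_3, so H_2 = 0.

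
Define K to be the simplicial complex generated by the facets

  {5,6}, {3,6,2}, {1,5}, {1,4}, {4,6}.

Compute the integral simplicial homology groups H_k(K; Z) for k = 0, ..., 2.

Order the vertices as 1 < 2 < 3 < 4 < 5 < 6. Listing each simplex with vertices in this order, K has dimension 2 with simplices:

  0-simplices (6): [1], [2], [3], [4], [5], [6]
  1-simplices (7): [1,4], [1,5], [2,3], [2,6], [3,6], [4,6], [5,6]
  2-simplices (1): [2,3,6]

Hence C_0 ≅ Z^6, C_1 ≅ Z^7, C_2 ≅ Z^1.

∂_1: C_1 → C_0 maps an edge to its endpoints' difference, ∂[p,q] = q − p.
The resulting 6×7 matrix has rank 5, and its Smith normal form has invariant factors (1,1,1,1,1).

The boundary map ∂_2: C_2 → C_1 maps a triangle to the signed sum of its edges. For instance
  ∂[2,3,6] = [3,6] − [2,6] + [2,3].
The resulting 7×1 matrix has rank 1, and its Smith normal form has invariant factors (1).

Reading off H_k = ker ∂_k / im ∂_{k+1}:

  H_0: rank C_0 − rank ∂_1 = 6 − 5 = 1, and the invariant factors of ∂_1 are all 1, so H_0 = Z.
  H_1: rank ker ∂_1 − rank ∂_2 = (7 − 5) − 1 = 1, and the invariant factors of ∂_2 are all 1, so H_1 = Z.
  H_2: rank ker ∂_2 − rank ∂_3 = (1 − 1) − 0 = 0, and there is no ∂_3, so H_2 = 0.

H_0 = Z,  H_1 = Z,  H_2 = 0.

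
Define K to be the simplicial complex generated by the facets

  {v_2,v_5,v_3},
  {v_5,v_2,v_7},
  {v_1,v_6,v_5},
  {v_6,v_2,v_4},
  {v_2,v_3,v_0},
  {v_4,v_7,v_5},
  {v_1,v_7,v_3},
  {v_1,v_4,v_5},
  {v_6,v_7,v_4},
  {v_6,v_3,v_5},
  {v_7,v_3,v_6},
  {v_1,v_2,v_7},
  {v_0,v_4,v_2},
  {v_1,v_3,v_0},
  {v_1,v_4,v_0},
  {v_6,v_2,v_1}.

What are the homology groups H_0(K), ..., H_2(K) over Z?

H_0 ≅ Z,  H_1 ≅ Z^2,  H_2 ≅ Z.

Fix the vertex order v_0 < v_1 < v_2 < v_3 < v_4 < v_5 < v_6 < v_7 and write every simplex with vertices in increasing order. Then dim K = 2 and the simplices of K are:

  0-simplices (8): [v_0], [v_1], [v_2], [v_3], [v_4], [v_5], [v_6], [v_7]
  1-simplices (24): (24 of them)
  2-simplices (16): (16 of them)

giving chain groups C_0 ≅ Z^8, C_1 ≅ Z^24, C_2 ≅ Z^16.

The boundary map ∂_1: C_1 → C_0 maps an edge to its endpoints' difference, ∂[p,q] = q − p.
The resulting 8×24 matrix has rank 7, and its Smith normal form has invariant factors (1,1,1,1,1,1,1).

The boundary map ∂_2: C_2 → C_1 maps a triangle to the signed sum of its edges. For instance
  ∂[v_2,v_3,v_5] = [v_3,v_5] − [v_2,v_5] + [v_2,v_3],
  ∂[v_0,v_1,v_3] = [v_1,v_3] − [v_0,v_3] + [v_0,v_1].
This gives a 24×16 integer matrix of rank 15; reducing to Smith normal form yields diagonal entries (1,1,1,1,1,1,1,1,1,1,1,1,1,1,1).

Computing H_k = (kernel of ∂_k) / (image of ∂_{k+1}):

  H_0: rank C_0 − rank ∂_1 = 8 − 7 = 1, and the invariant factors of ∂_1 are all 1, so H_0 ≅ Z.
  H_1: rank ker ∂_1 − rank ∂_2 = (24 − 7) − 15 = 2, and the invariant factors of ∂_2 are all 1, so H_1 ≅ Z^2.
  H_2: rank ker ∂_2 − rank ∂_3 = (16 − 15) − 0 = 1, and there is no ∂_3, so H_2 ≅ Z.

As a check, the Euler characteristic is 8 − 24 + 16 = 0, which agrees with 1 − 2 + 1 = 0.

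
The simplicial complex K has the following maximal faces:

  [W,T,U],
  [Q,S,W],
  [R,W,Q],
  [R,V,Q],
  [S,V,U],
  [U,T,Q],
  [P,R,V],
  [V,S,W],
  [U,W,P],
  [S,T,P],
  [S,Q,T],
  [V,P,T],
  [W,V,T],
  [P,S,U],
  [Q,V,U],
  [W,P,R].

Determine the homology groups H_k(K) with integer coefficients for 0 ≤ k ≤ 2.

H_0 ≅ Z,  H_1 ≅ Z^2,  H_2 ≅ Z.

K has 8 vertices, 24 edges, 16 triangles.
rank ∂_0 = 0, rank ∂_1 = 7 ⇒ b_0 = 8 − 0 − 7 = 1; all invariant factors of ∂_1 are 1 so no torsion. So H_0 ≅ Z.
rank ∂_1 = 7, rank ∂_2 = 15 ⇒ b_1 = 24 − 7 − 15 = 2; all invariant factors of ∂_2 are 1 so no torsion. So H_1 ≅ Z^2.
rank ∂_2 = 15, rank ∂_3 = 0 ⇒ b_2 = 16 − 15 − 0 = 1. So H_2 ≅ Z.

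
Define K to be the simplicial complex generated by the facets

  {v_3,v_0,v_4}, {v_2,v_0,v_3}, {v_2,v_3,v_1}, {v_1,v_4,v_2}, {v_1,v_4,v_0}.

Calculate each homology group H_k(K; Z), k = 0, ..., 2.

H_0 = Z,  H_1 = Z,  H_2 = 0.

Fix the vertex order v_0 < v_1 < v_2 < v_3 < v_4 and write every simplex with vertices in increasing order. Then dim K = 2 and the simplices of K are:

  0-simplices (5): [v_0], [v_1], [v_2], [v_3], [v_4]
  1-simplices (10): [v_0,v_1], [v_0,v_2], [v_0,v_3], [v_0,v_4], [v_1,v_2], [v_1,v_3], [v_1,v_4], [v_2,v_3], [v_2,v_4], [v_3,v_4]
  2-simplices (5): [v_0,v_1,v_4], [v_0,v_2,v_3], [v_0,v_3,v_4], [v_1,v_2,v_3], [v_1,v_2,v_4]

so the chain groups are C_0 ≅ Z^5, C_1 ≅ Z^10, C_2 ≅ Z^5.

The boundary map ∂_1: C_1 → C_0 is given by ∂[p,q] = [q] − [p]. For instance
  ∂[v_3,v_4] = [v_4] − [v_3].
This gives a 5×10 integer matrix of rank 4; reducing to Smith normal form yields diagonal entries (1,1,1,1).

∂_2: C_2 → C_1 sends each 2-simplex [p,q,r] to [q,r] − [p,r] + [p,q]. For instance
  ∂[v_0,v_3,v_4] = [v_3,v_4] − [v_0,v_4] + [v_0,v_3],
  ∂[v_1,v_2,v_4] = [v_2,v_4] − [v_1,v_4] + [v_1,v_2].
The 10×5 boundary matrix has rank 5 and Smith normal form diag(1,1,1,1,1).

Now H_k = ker ∂_k / im ∂_{k+1}, so:

  H_0: rank C_0 − rank ∂_1 = 5 − 4 = 1, and the invariant factors of ∂_1 are all 1, so H_0 = Z.
  H_1: rank ker ∂_1 − rank ∂_2 = (10 − 4) − 5 = 1, and the invariant factors of ∂_2 are all 1, so H_1 = Z.
  H_2: rank ker ∂_2 − rank ∂_3 = (5 − 5) − 0 = 0, and there is no ∂_3, so H_2 = 0.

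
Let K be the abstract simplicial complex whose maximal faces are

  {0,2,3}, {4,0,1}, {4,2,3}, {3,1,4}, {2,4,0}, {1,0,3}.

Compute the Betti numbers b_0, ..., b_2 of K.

b_0 = 1, b_1 = 0, b_2 = 1.

Order the vertices as 0 < 1 < 2 < 3 < 4. Listing each simplex with vertices in this order, K has dimension 2 with simplices:

  0-simplices (5): [0], [1], [2], [3], [4]
  1-simplices (9): [0,1], [0,2], [0,3], [0,4], [1,3], [1,4], [2,3], [2,4], [3,4]
  2-simplices (6): [0,1,3], [0,1,4], [0,2,3], [0,2,4], [1,3,4], [2,3,4]

so the chain groups are C_0 ≅ Z^5, C_1 ≅ Z^9, C_2 ≅ Z^6.

Boundary ∂_1: C_1 → C_0 is given by ∂[p,q] = [q] − [p]. For instance
  ∂[1,4] = [4] − [1].
This gives a 5×9 integer matrix of rank 4; reducing to Smith normal form yields diagonal entries (1,1,1,1).

Boundary ∂_2: C_2 → C_1 sends each 2-simplex [p,q,r] to [q,r] − [p,r] + [p,q]. For instance
  ∂[1,3,4] = [3,4] − [1,4] + [1,3],
  ∂[2,3,4] = [3,4] − [2,4] + [2,3].
As a 9×6 matrix over Z this has rank 5, with invariant factors (1,1,1,1,1).

From H_k ≅ ker(∂_k) / im(∂_{k+1}) we obtain:

  H_0: rank C_0 − rank ∂_1 = 5 − 4 = 1, and the invariant factors of ∂_1 are all 1, so H_0 ≅ Z.
  H_1: rank ker ∂_1 − rank ∂_2 = (9 − 4) − 5 = 0, and the invariant factors of ∂_2 are all 1, so H_1 ≅ 0.
  H_2: rank ker ∂_2 − rank ∂_3 = (6 − 5) − 0 = 1, and there is no ∂_3, so H_2 ≅ Z.

As a check, the Euler characteristic is 5 − 9 + 6 = 2, which agrees with 1 − 0 + 1 = 2.
(K is a triangulation of the 2-sphere S^2.)

Hence the Betti numbers are b_0 = 1, b_1 = 0, b_2 = 1.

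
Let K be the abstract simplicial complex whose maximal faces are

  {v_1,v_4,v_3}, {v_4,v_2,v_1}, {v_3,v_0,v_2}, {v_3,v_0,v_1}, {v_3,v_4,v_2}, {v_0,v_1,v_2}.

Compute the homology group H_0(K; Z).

We work with the vertex ordering v_0 < v_1 < v_2 < v_3 < v_4. The simplices of K, each written with vertices in increasing order, are:

  0-simplices (5): [v_0], [v_1], [v_2], [v_3], [v_4]
  1-simplices (9): [v_0,v_1], [v_0,v_2], [v_0,v_3], [v_1,v_2], [v_1,v_3], [v_1,v_4], [v_2,v_3], [v_2,v_4], [v_3,v_4]
  2-simplices (6): [v_0,v_1,v_2], [v_0,v_1,v_3], [v_0,v_2,v_3], [v_1,v_2,v_4], [v_1,v_3,v_4], [v_2,v_3,v_4]

Hence C_0 ≅ Z^5, C_1 ≅ Z^9, C_2 ≅ Z^6.

∂_1: C_1 → C_0 maps an edge to its endpoints' difference, ∂[p,q] = q − p.
As a 5×9 matrix over Z this has rank 4, with invariant factors (1,1,1,1).

∂_2: C_2 → C_1 sends each 2-simplex [p,q,r] to [q,r] − [p,r] + [p,q]. For instance
  ∂[v_1,v_2,v_4] = [v_2,v_4] − [v_1,v_4] + [v_1,v_2],
  ∂[v_0,v_2,v_3] = [v_2,v_3] − [v_0,v_3] + [v_0,v_2].
As a 9×6 matrix over Z this has rank 5, with invariant factors (1,1,1,1,1).

From H_k ≅ ker(∂_k) / im(∂_{k+1}) we obtain:

  H_0: rank C_0 − rank ∂_1 = 5 − 4 = 1, and the invariant factors of ∂_1 are all 1, so H_0 ≅ Z.

H_0 ≅ Z.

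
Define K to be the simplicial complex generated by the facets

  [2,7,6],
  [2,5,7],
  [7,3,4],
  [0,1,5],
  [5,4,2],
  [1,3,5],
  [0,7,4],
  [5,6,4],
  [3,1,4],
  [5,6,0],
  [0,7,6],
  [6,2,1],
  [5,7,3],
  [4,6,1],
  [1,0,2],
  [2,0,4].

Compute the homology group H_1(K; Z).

Fix the vertex order 0 < 1 < 2 < 3 < 4 < 5 < 6 < 7 and write every simplex with vertices in increasing order. Then dim K = 2 and the simplices of K are:

  0-simplices (8): [0], [1], [2], [3], [4], [5], [6], [7]
  1-simplices (24): (24 of them)
  2-simplices (16): [0,1,2], [0,1,5], [0,2,4], [0,4,7], [0,5,6], [0,6,7], [1,2,6], [1,3,4], [1,3,5], [1,4,6], [2,4,5], [2,5,7], [2,6,7], [3,4,7], [3,5,7], [4,5,6]

so the chain groups are C_0 ≅ Z^8, C_1 ≅ Z^24, C_2 ≅ Z^16.

∂_1: C_1 → C_0 sends each edge [p,q] (with p < q) to q − p. For instance
  ∂[2,7] = [7] − [2].
This gives a 8×24 integer matrix of rank 7; reducing to Smith normal form yields diagonal entries (1,1,1,1,1,1,1).

Boundary ∂_2: C_2 → C_1 maps a triangle to the signed sum of its edges. For instance
  ∂[2,4,5] = [4,5] − [2,5] + [2,4],
  ∂[1,2,6] = [2,6] − [1,6] + [1,2].
The resulting 24×16 matrix has rank 15, and its Smith normal form has invariant factors (1,1,1,1,1,1,1,1,1,1,1,1,1,1,1).

Computing H_k = (kernel of ∂_k) / (image of ∂_{k+1}):

  H_1: rank ker ∂_1 − rank ∂_2 = (24 − 7) − 15 = 2, and the invariant factors of ∂_2 are all 1, so H_1 = Z^2.

H_1 = Z^2.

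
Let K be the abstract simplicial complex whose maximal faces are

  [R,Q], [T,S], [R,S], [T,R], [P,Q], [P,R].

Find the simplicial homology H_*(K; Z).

Order the vertices as P < Q < R < S < T. Listing each simplex with vertices in this order, K has dimension 1 with simplices:

  0-simplices (5): P, Q, R, S, T
  1-simplices (6): PQ, PR, QR, RS, RT, ST

giving chain groups C_0 ≅ Z^5, C_1 ≅ Z^6.

Boundary ∂_1: C_1 → C_0 maps an edge to its endpoints' difference, ∂[p,q] = q − p. For instance
  ∂RT = T − R.
This gives a 5×6 integer matrix of rank 4; reducing to Smith normal form yields diagonal entries (1,1,1,1).

Reading off H_k = ker ∂_k / im ∂_{k+1}:

  H_0: rank C_0 − rank ∂_1 = 5 − 4 = 1, and the invariant factors of ∂_1 are all 1, so H_0 = Z.
  H_1: rank ker ∂_1 − rank ∂_2 = (6 − 4) − 0 = 2, and there is no ∂_2, so H_1 = Z^2.

H_0 ≅ Z,  H_1 ≅ Z^2.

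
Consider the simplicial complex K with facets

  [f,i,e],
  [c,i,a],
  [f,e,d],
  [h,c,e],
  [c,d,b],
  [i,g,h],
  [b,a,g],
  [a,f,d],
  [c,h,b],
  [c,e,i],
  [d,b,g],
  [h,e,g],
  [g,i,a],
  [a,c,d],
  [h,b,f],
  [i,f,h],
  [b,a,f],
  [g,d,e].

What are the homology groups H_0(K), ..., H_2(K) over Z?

H_0 = Z,  H_1 = Z ⊕ Z/2,  H_2 = 0.

Order the vertices as a < b < c < d < e < f < g < h < i. Listing each simplex with vertices in this order, K has dimension 2 with simplices:

  0-simplices (9): a, b, c, d, e, f, g, h, i
  1-simplices (27): ab, ac, ad, af, ag, ai, bc, bd, bf, bg, bh, cd, ce, ch, ci, de, df, dg, ef, eg, eh, ei, fh, fi, gh, gi, hi
  2-simplices (18): abf, abg, acd, aci, adf, agi, bcd, bch, bdg, bfh, ceh, cei, def, deg, efi, egh, fhi, ghi

so the chain groups are C_0 ≅ Z^9, C_1 ≅ Z^27, C_2 ≅ Z^18.

∂_1: C_1 → C_0 maps an edge to its endpoints' difference, ∂[p,q] = q − p. For instance
  ∂eh = h − e.
The 9×27 boundary matrix has rank 8 and Smith normal form diag(1,1,1,1,1,1,1,1).

Boundary ∂_2: C_2 → C_1 maps a triangle to the signed sum of its edges. For instance
  ∂ceh = eh − ch + ce,
  ∂aci = ci − ai + ac.
The resulting 27×18 matrix has rank 18, and its Smith normal form has invariant factors (1,1,1,1,1,1,1,1,1,1,1,1,1,1,1,1,1,2).

Computing H_k = (kernel of ∂_k) / (image of ∂_{k+1}):

  H_0: rank C_0 − rank ∂_1 = 9 − 8 = 1, and the invariant factors of ∂_1 are all 1, so H_0 ≅ Z.
  H_1: rank ker ∂_1 − rank ∂_2 = (27 − 8) − 18 = 1, and ∂_2 has invariant factor 2 > 1, so H_1 ≅ Z ⊕ Z/2.
  H_2: rank ker ∂_2 − rank ∂_3 = (18 − 18) − 0 = 0, and there is no ∂_3, so H_2 ≅ 0.

As a check, the Euler characteristic is 9 − 27 + 18 = 0, which agrees with 1 − 1 + 0 = 0.
(K is a triangulation of the Klein bottle.)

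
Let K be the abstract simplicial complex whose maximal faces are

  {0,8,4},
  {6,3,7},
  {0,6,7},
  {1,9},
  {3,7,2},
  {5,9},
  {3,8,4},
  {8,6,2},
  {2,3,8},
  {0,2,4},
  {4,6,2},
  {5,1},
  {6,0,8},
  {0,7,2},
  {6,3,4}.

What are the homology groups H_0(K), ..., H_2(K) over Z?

H_0 ≅ Z^2,  H_1 ≅ Z × Z/2,  H_2 = 0.

K has 10 vertices, 21 edges, 12 triangles.
rank ∂_0 = 0, rank ∂_1 = 8 ⇒ b_0 = 10 − 0 − 8 = 2; all invariant factors of ∂_1 are 1 so no torsion. So H_0 ≅ Z^2.
rank ∂_1 = 8, rank ∂_2 = 12 ⇒ b_1 = 21 − 8 − 12 = 1; ∂_2 has invariant factor(s) [2] giving torsion. So H_1 ≅ Z × Z/2.
rank ∂_2 = 12, rank ∂_3 = 0 ⇒ b_2 = 12 − 12 − 0 = 0. So H_2 ≅ 0.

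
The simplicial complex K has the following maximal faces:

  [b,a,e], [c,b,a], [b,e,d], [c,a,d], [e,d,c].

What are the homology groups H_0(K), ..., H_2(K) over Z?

Fix the vertex order a < b < c < d < e and write every simplex with vertices in increasing order. Then dim K = 2 and the simplices of K are:

  0-simplices (5): a, b, c, d, e
  1-simplices (10): ab, ac, ad, ae, bc, bd, be, cd, ce, de
  2-simplices (5): abc, abe, acd, bde, cde

so the chain groups are C_0 ≅ Z^5, C_1 ≅ Z^10, C_2 ≅ Z^5.

∂_1: C_1 → C_0 is given by ∂[p,q] = [q] − [p].
The 5×10 boundary matrix has rank 4 and Smith normal form diag(1,1,1,1).

Boundary ∂_2: C_2 → C_1 acts by ∂[p,q,r] = [q,r] − [p,r] + [p,q]. For instance
  ∂acd = cd − ad + ac,
  ∂bde = de − be + bd.
The 10×5 boundary matrix has rank 5 and Smith normal form diag(1,1,1,1,1).

From H_k ≅ ker(∂_k) / im(∂_{k+1}) we obtain:

  H_0: rank C_0 − rank ∂_1 = 5 − 4 = 1, and the invariant factors of ∂_1 are all 1, so H_0 ≅ Z.
  H_1: rank ker ∂_1 − rank ∂_2 = (10 − 4) − 5 = 1, and the invariant factors of ∂_2 are all 1, so H_1 ≅ Z.
  H_2: rank ker ∂_2 − rank ∂_3 = (5 − 5) − 0 = 0, and there is no ∂_3, so H_2 ≅ 0.

H_0 = Z,  H_1 = Z,  H_2 = 0.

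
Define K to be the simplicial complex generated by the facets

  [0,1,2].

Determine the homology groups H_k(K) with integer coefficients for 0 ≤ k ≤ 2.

Take the total order 0 < 1 < 2 on the vertex set. Then K (dimension 2) consists of the simplices:

  0-simplices (3): [0], [1], [2]
  1-simplices (3): [0,1], [0,2], [1,2]
  2-simplices (1): [0,1,2]

so the chain groups are C_0 ≅ Z^3, C_1 ≅ Z^3, C_2 ≅ Z^1.

The boundary map ∂_1: C_1 → C_0 sends each edge [p,q] (with p < q) to q − p. For instance
  ∂[1,2] = [2] − [1].
The 3×3 boundary matrix has rank 2 and Smith normal form diag(1,1).

The boundary map ∂_2: C_2 → C_1 acts by ∂[p,q,r] = [q,r] − [p,r] + [p,q]. For instance
  ∂[0,1,2] = [1,2] − [0,2] + [0,1].
The 3×1 boundary matrix has rank 1 and Smith normal form diag(1).

From H_k ≅ ker(∂_k) / im(∂_{k+1}) we obtain:

  H_0: rank C_0 − rank ∂_1 = 3 − 2 = 1, and the invariant factors of ∂_1 are all 1, so H_0 ≅ Z.
  H_1: rank ker ∂_1 − rank ∂_2 = (3 − 2) − 1 = 0, and the invariant factors of ∂_2 are all 1, so H_1 ≅ 0.
  H_2: rank ker ∂_2 − rank ∂_3 = (1 − 1) − 0 = 0, and there is no ∂_3, so H_2 ≅ 0.

As a check, the Euler characteristic is 3 − 3 + 1 = 1, which agrees with 1 − 0 + 0 = 1.

H_0 = Z,  H_1 = 0,  H_2 = 0.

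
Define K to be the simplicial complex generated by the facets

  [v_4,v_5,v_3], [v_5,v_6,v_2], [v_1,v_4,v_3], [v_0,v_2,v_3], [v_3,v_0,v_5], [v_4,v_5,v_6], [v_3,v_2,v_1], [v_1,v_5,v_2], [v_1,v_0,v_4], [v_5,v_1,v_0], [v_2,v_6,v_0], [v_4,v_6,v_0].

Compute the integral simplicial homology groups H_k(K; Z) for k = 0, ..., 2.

Order the vertices as v_0 < v_1 < v_2 < v_3 < v_4 < v_5 < v_6. Listing each simplex with vertices in this order, K has dimension 2 with simplices:

  0-simplices (7): [v_0], [v_1], [v_2], [v_3], [v_4], [v_5], [v_6]
  1-simplices (18): (18 of them)
  2-simplices (12): (12 of them)

Hence C_0 ≅ Z^7, C_1 ≅ Z^18, C_2 ≅ Z^12.

The boundary map ∂_1: C_1 → C_0 is given by ∂[p,q] = [q] − [p].
As a 7×18 matrix over Z this has rank 6, with invariant factors (1,1,1,1,1,1).

Boundary ∂_2: C_2 → C_1 maps a triangle to the signed sum of its edges. For instance
  ∂[v_4,v_5,v_6] = [v_5,v_6] − [v_4,v_6] + [v_4,v_5],
  ∂[v_0,v_2,v_6] = [v_2,v_6] − [v_0,v_6] + [v_0,v_2].
This gives a 18×12 integer matrix of rank 12; reducing to Smith normal form yields diagonal entries (1,1,1,1,1,1,1,1,1,1,1,2).

Now H_k = ker ∂_k / im ∂_{k+1}, so:

  H_0: rank C_0 − rank ∂_1 = 7 − 6 = 1, and the invariant factors of ∂_1 are all 1, so H_0 ≅ Z.
  H_1: rank ker ∂_1 − rank ∂_2 = (18 − 6) − 12 = 0, and ∂_2 has invariant factor 2 > 1, so H_1 ≅ Z/2Z.
  H_2: rank ker ∂_2 − rank ∂_3 = (12 − 12) − 0 = 0, and there is no ∂_3, so H_2 ≅ 0.

As a check, the Euler characteristic is 7 − 18 + 12 = 1, which agrees with 1 − 0 + 0 = 1.
(K is a triangulation of the real projective plane RP^2.)

H_0 = Z,  H_1 = Z/2Z,  H_2 = 0.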